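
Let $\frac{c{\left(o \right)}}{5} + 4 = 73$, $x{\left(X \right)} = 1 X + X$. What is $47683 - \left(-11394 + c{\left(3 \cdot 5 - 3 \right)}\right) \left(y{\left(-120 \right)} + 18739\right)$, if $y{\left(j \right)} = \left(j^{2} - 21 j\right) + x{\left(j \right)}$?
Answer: $391392214$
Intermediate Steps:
$x{\left(X \right)} = 2 X$ ($x{\left(X \right)} = X + X = 2 X$)
$c{\left(o \right)} = 345$ ($c{\left(o \right)} = -20 + 5 \cdot 73 = -20 + 365 = 345$)
$y{\left(j \right)} = j^{2} - 19 j$ ($y{\left(j \right)} = \left(j^{2} - 21 j\right) + 2 j = j^{2} - 19 j$)
$47683 - \left(-11394 + c{\left(3 \cdot 5 - 3 \right)}\right) \left(y{\left(-120 \right)} + 18739\right) = 47683 - \left(-11394 + 345\right) \left(- 120 \left(-19 - 120\right) + 18739\right) = 47683 - - 11049 \left(\left(-120\right) \left(-139\right) + 18739\right) = 47683 - - 11049 \left(16680 + 18739\right) = 47683 - \left(-11049\right) 35419 = 47683 - -391344531 = 47683 + 391344531 = 391392214$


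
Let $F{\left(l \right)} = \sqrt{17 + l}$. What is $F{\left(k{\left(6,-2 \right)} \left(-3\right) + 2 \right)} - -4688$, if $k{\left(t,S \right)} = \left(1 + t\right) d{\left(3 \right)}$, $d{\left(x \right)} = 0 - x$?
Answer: $4688 + \sqrt{82} \approx 4697.1$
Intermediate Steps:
$d{\left(x \right)} = - x$
$k{\left(t,S \right)} = -3 - 3 t$ ($k{\left(t,S \right)} = \left(1 + t\right) \left(\left(-1\right) 3\right) = \left(1 + t\right) \left(-3\right) = -3 - 3 t$)
$F{\left(k{\left(6,-2 \right)} \left(-3\right) + 2 \right)} - -4688 = \sqrt{17 + \left(\left(-3 - 18\right) \left(-3\right) + 2\right)} - -4688 = \sqrt{17 + \left(\left(-3 - 18\right) \left(-3\right) + 2\right)} + 4688 = \sqrt{17 + \left(\left(-21\right) \left(-3\right) + 2\right)} + 4688 = \sqrt{17 + \left(63 + 2\right)} + 4688 = \sqrt{17 + 65} + 4688 = \sqrt{82} + 4688 = 4688 + \sqrt{82}$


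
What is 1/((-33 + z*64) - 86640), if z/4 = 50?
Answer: -1/73873 ≈ -1.3537e-5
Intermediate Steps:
z = 200 (z = 4*50 = 200)
1/((-33 + z*64) - 86640) = 1/((-33 + 200*64) - 86640) = 1/((-33 + 12800) - 86640) = 1/(12767 - 86640) = 1/(-73873) = -1/73873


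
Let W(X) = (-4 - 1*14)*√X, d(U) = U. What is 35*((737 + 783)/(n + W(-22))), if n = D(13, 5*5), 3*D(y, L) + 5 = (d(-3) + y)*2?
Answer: 266000/7153 + 957600*I*√22/7153 ≈ 37.187 + 627.92*I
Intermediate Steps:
D(y, L) = -11/3 + 2*y/3 (D(y, L) = -5/3 + ((-3 + y)*2)/3 = -5/3 + (-6 + 2*y)/3 = -5/3 + (-2 + 2*y/3) = -11/3 + 2*y/3)
n = 5 (n = -11/3 + (⅔)*13 = -11/3 + 26/3 = 5)
W(X) = -18*√X (W(X) = (-4 - 14)*√X = -18*√X)
35*((737 + 783)/(n + W(-22))) = 35*((737 + 783)/(5 - 18*I*√22)) = 35*(1520/(5 - 18*I*√22)) = 53200/(5 - 18*I*√22)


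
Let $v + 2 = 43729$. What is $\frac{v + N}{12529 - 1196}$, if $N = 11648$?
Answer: $\frac{55375}{11333} \approx 4.8862$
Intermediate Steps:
$v = 43727$ ($v = -2 + 43729 = 43727$)
$\frac{v + N}{12529 - 1196} = \frac{43727 + 11648}{12529 - 1196} = \frac{55375}{11333}$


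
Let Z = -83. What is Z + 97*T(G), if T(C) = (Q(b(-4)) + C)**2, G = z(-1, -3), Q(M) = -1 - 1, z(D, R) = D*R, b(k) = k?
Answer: 14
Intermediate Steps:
Q(M) = -2
G = 3 (G = -1*(-3) = 3)
T(C) = (-2 + C)**2
Z + 97*T(G) = -83 + 97*(-2 + 3)**2 = -83 + 97*1**2 = -83 + 97*1 = -83 + 97 = 14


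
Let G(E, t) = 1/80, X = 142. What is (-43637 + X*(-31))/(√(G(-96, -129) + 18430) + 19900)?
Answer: -76478088000/31679325599 + 192156*√7372005/31679325599 ≈ -2.3977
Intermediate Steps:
G(E, t) = 1/80
(-43637 + X*(-31))/(√(G(-96, -129) + 18430) + 19900) = (-43637 + 142*(-31))/(√(1/80 + 18430) + 19900) = (-43637 - 4402)/(√(1474401/80) + 19900) = -48039/(√7372005/20 + 19900) = -48039/(19900 + √7372005/20)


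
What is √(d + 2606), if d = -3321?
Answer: I*√715 ≈ 26.739*I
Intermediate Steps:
√(d + 2606) = √(-3321 + 2606) = √(-715) = I*√715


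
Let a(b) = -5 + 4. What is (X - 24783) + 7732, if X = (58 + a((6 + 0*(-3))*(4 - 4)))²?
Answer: -13802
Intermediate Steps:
a(b) = -1
X = 3249 (X = (58 - 1)² = 57² = 3249)
(X - 24783) + 7732 = (3249 - 24783) + 7732 = -21534 + 7732 = -13802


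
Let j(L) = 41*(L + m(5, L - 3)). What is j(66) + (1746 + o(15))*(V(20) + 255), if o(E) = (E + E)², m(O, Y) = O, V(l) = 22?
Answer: 735853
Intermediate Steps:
o(E) = 4*E² (o(E) = (2*E)² = 4*E²)
j(L) = 205 + 41*L (j(L) = 41*(L + 5) = 41*(5 + L) = 205 + 41*L)
j(66) + (1746 + o(15))*(V(20) + 255) = (205 + 41*66) + (1746 + 4*15²)*(22 + 255) = (205 + 2706) + (1746 + 4*225)*277 = 2911 + (1746 + 900)*277 = 2911 + 2646*277 = 2911 + 732942 = 735853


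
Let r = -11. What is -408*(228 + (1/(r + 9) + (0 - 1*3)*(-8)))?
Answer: -102612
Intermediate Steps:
-408*(228 + (1/(r + 9) + (0 - 1*3)*(-8))) = -408*(228 + (1/(-11 + 9) + (0 - 1*3)*(-8))) = -408*(228 + (1/(-2) + (0 - 3)*(-8))) = -408*(228 + (-½ - 3*(-8))) = -408*(228 + (-½ + 24)) = -408*(228 + 47/2) = -408*503/2 = -102612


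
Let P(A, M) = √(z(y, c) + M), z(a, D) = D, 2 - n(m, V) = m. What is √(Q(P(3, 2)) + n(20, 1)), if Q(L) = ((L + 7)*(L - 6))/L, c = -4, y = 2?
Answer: √(-17 + 22*I*√2) ≈ 3.0376 + 5.1212*I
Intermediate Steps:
n(m, V) = 2 - m
P(A, M) = √(-4 + M)
Q(L) = (-6 + L)*(7 + L)/L (Q(L) = ((7 + L)*(-6 + L))/L = ((-6 + L)*(7 + L))/L = (-6 + L)*(7 + L)/L)
√(Q(P(3, 2)) + n(20, 1)) = √((1 + √(-4 + 2) - 42/√(-4 + 2)) + (2 - 1*20)) = √((1 + √(-2) - 42*(-I*√2/2)) + (2 - 20)) = √((1 + I*√2 - 42*(-I*√2/2)) - 18) = √((1 + I*√2 - (-21)*I*√2) - 18) = √((1 + I*√2 + 21*I*√2) - 18) = √((1 + 22*I*√2) - 18) = √(-17 + 22*I*√2)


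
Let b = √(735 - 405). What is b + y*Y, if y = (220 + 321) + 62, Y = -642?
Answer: -387126 + √330 ≈ -3.8711e+5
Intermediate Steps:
y = 603 (y = 541 + 62 = 603)
b = √330 ≈ 18.166
b + y*Y = √330 + 603*(-642) = √330 - 387126 = -387126 + √330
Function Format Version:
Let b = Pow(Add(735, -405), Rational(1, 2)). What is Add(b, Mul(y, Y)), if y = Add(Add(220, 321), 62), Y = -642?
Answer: Add(-387126, Pow(330, Rational(1, 2))) ≈ -3.8711e+5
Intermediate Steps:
y = 603 (y = Add(541, 62) = 603)
b = Pow(330, Rational(1, 2)) ≈ 18.166
Add(b, Mul(y, Y)) = Add(Pow(330, Rational(1, 2)), Mul(603, -642)) = Add(Pow(330, Rational(1, 2)), -387126) = Add(-387126, Pow(330, Rational(1, 2)))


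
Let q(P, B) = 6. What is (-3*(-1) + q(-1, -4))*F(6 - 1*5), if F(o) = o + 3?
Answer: 36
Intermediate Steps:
F(o) = 3 + o
(-3*(-1) + q(-1, -4))*F(6 - 1*5) = (-3*(-1) + 6)*(3 + (6 - 1*5)) = (3 + 6)*(3 + (6 - 5)) = 9*(3 + 1) = 9*4 = 36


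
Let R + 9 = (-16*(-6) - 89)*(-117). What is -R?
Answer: 828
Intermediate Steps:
R = -828 (R = -9 + (-16*(-6) - 89)*(-117) = -9 + (96 - 89)*(-117) = -9 + 7*(-117) = -9 - 819 = -828)
-R = -1*(-828) = 828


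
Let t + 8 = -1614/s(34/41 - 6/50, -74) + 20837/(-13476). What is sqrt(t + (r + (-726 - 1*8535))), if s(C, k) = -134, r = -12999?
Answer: I*sqrt(4536156495437169)/451446 ≈ 149.19*I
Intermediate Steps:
t = 2255917/902892 (t = -8 + (-1614/(-134) + 20837/(-13476)) = -8 + (-1614*(-1/134) + 20837*(-1/13476)) = -8 + (807/67 - 20837/13476) = -8 + 9479053/902892 = 2255917/902892 ≈ 2.4985)
sqrt(t + (r + (-726 - 1*8535))) = sqrt(2255917/902892 + (-12999 + (-726 - 1*8535))) = sqrt(2255917/902892 + (-12999 + (-726 - 8535))) = sqrt(2255917/902892 + (-12999 - 9261)) = sqrt(2255917/902892 - 22260) = sqrt(-20096120003/902892) = I*sqrt(4536156495437169)/451446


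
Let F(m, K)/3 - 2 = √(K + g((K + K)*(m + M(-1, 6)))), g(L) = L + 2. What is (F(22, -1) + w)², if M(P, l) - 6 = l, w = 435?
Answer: 193878 + 2646*I*√67 ≈ 1.9388e+5 + 21658.0*I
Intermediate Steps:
M(P, l) = 6 + l
g(L) = 2 + L
F(m, K) = 6 + 3*√(2 + K + 2*K*(12 + m)) (F(m, K) = 6 + 3*√(K + (2 + (K + K)*(m + (6 + 6)))) = 6 + 3*√(K + (2 + (2*K)*(m + 12))) = 6 + 3*√(K + (2 + (2*K)*(12 + m))) = 6 + 3*√(K + (2 + 2*K*(12 + m))) = 6 + 3*√(2 + K + 2*K*(12 + m)))
(F(22, -1) + w)² = ((6 + 3*√(2 - 1 + 2*(-1)*(12 + 22))) + 435)² = ((6 + 3*√(2 - 1 + 2*(-1)*34)) + 435)² = ((6 + 3*√(2 - 1 - 68)) + 435)² = ((6 + 3*√(-67)) + 435)² = ((6 + 3*(I*√67)) + 435)² = ((6 + 3*I*√67) + 435)² = (441 + 3*I*√67)²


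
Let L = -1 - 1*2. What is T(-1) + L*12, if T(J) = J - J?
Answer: -36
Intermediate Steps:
T(J) = 0
L = -3 (L = -1 - 2 = -3)
T(-1) + L*12 = 0 - 3*12 = 0 - 36 = -36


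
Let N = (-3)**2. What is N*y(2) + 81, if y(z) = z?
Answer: 99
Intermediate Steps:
N = 9
N*y(2) + 81 = 9*2 + 81 = 18 + 81 = 99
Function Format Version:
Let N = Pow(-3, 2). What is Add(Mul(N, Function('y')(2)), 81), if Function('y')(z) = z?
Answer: 99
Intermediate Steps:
N = 9
Add(Mul(N, Function('y')(2)), 81) = Add(Mul(9, 2), 81) = Add(18, 81) = 99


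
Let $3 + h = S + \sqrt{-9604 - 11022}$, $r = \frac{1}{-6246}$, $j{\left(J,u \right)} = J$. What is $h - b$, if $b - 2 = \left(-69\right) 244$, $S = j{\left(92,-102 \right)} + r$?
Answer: $\frac{105701057}{6246} + i \sqrt{20626} \approx 16923.0 + 143.62 i$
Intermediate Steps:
$r = - \frac{1}{6246} \approx -0.0001601$
$S = \frac{574631}{6246}$ ($S = 92 - \frac{1}{6246} = \frac{574631}{6246} \approx 92.0$)
$b = -16834$ ($b = 2 - 16836 = -16834$)
$h = \frac{555893}{6246} + i \sqrt{20626}$ ($h = -3 + \left(\frac{574631}{6246} + \sqrt{-9604 - 11022}\right) = -3 + \left(\frac{574631}{6246} + \sqrt{-20626}\right) = -3 + \left(\frac{574631}{6246} + i \sqrt{20626}\right) = \frac{555893}{6246} + i \sqrt{20626} \approx 89.0 + 143.62 i$)
$h - b = \left(\frac{555893}{6246} + i \sqrt{20626}\right) - -16834 = \left(\frac{555893}{6246} + i \sqrt{20626}\right) + 16834 = \frac{105701057}{6246} + i \sqrt{20626}$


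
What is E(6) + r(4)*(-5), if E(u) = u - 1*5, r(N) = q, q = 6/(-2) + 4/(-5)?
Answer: 20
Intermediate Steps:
q = -19/5 (q = 6*(-1/2) + 4*(-1/5) = -3 - 4/5 = -19/5 ≈ -3.8000)
r(N) = -19/5
E(u) = -5 + u (E(u) = u - 5 = -5 + u)
E(6) + r(4)*(-5) = (-5 + 6) - 19/5*(-5) = 1 + 19 = 20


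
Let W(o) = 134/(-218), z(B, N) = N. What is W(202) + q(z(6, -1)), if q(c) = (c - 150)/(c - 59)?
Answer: 12439/6540 ≈ 1.9020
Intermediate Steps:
W(o) = -67/109 (W(o) = 134*(-1/218) = -67/109)
q(c) = (-150 + c)/(-59 + c)
W(202) + q(z(6, -1)) = -67/109 + (-150 - 1)/(-59 - 1) = -67/109 - 151/(-60) = -67/109 - 1/60*(-151) = -67/109 + 151/60 = 12439/6540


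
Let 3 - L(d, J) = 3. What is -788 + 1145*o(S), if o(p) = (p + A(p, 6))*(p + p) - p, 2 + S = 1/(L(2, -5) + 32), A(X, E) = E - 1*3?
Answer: -1629751/512 ≈ -3183.1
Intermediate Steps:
L(d, J) = 0 (L(d, J) = 3 - 1*3 = 3 - 3 = 0)
A(X, E) = -3 + E (A(X, E) = E - 3 = -3 + E)
S = -63/32 (S = -2 + 1/(0 + 32) = -2 + 1/32 = -63/32 ≈ -1.9688)
o(p) = -p + 2*p*(3 + p) (o(p) = (p + (-3 + 6))*(p + p) - p = (p + 3)*(2*p) - p = (3 + p)*(2*p) - p = 2*p*(3 + p) - p = -p + 2*p*(3 + p))
-788 + 1145*o(S) = -788 + 1145*(-63*(5 + 2*(-63/32))/32) = -788 + 1145*(-63*(5 - 63/16)/32) = -788 + 1145*(-63/32*17/16) = -788 + 1145*(-1071/512) = -788 - 1226295/512 = -1629751/512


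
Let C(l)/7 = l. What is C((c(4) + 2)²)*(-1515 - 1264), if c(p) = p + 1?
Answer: -953197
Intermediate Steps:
c(p) = 1 + p
C(l) = 7*l
C((c(4) + 2)²)*(-1515 - 1264) = (7*((1 + 4) + 2)²)*(-1515 - 1264) = (7*(5 + 2)²)*(-2779) = (7*7²)*(-2779) = (7*49)*(-2779) = 343*(-2779) = -953197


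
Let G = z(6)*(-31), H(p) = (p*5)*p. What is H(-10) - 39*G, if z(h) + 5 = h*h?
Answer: 37979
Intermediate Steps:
H(p) = 5*p**2 (H(p) = (5*p)*p = 5*p**2)
z(h) = -5 + h**2 (z(h) = -5 + h*h = -5 + h**2)
G = -961 (G = (-5 + 6**2)*(-31) = (-5 + 36)*(-31) = 31*(-31) = -961)
H(-10) - 39*G = 5*(-10)**2 - 39*(-961) = 5*100 + 37479 = 500 + 37479 = 37979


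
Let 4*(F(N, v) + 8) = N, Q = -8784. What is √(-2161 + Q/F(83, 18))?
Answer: I*√823633/17 ≈ 53.385*I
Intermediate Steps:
F(N, v) = -8 + N/4
√(-2161 + Q/F(83, 18)) = √(-2161 - 8784/(-8 + (¼)*83)) = √(-2161 - 8784/(-8 + 83/4)) = √(-2161 - 8784/51/4) = √(-2161 - 8784*4/51) = √(-2161 - 11712/17) = √(-48449/17) = I*√823633/17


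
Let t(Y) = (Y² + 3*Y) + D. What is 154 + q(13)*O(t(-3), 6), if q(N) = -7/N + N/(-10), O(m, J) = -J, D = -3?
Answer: 10727/65 ≈ 165.03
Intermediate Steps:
t(Y) = -3 + Y² + 3*Y (t(Y) = (Y² + 3*Y) - 3 = -3 + Y² + 3*Y)
q(N) = -7/N - N/10 (q(N) = -7/N + N*(-⅒) = -7/N - N/10)
154 + q(13)*O(t(-3), 6) = 154 + (-7/13 - ⅒*13)*(-1*6) = 154 + (-7*1/13 - 13/10)*(-6) = 154 + (-7/13 - 13/10)*(-6) = 154 - 239/130*(-6) = 154 + 717/65 = 10727/65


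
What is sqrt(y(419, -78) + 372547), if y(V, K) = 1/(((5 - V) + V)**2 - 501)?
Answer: sqrt(21102552149)/238 ≈ 610.37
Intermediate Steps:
y(V, K) = -1/476 (y(V, K) = 1/(5**2 - 501) = 1/(25 - 501) = 1/(-476) = -1/476)
sqrt(y(419, -78) + 372547) = sqrt(-1/476 + 372547) = sqrt(177332371/476) = sqrt(21102552149)/238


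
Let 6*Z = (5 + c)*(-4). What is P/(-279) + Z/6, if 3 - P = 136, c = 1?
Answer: -53/279 ≈ -0.18996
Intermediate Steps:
P = -133 (P = 3 - 1*136 = 3 - 136 = -133)
Z = -4 (Z = ((5 + 1)*(-4))/6 = (6*(-4))/6 = (1/6)*(-24) = -4)
P/(-279) + Z/6 = -133/(-279) - 4/6 = -133*(-1/279) - 4*1/6 = 133/279 - 2/3 = -53/279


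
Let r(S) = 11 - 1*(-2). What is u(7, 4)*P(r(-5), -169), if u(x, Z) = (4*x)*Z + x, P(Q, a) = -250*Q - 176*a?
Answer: 3152786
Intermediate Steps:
r(S) = 13 (r(S) = 11 + 2 = 13)
u(x, Z) = x + 4*Z*x (u(x, Z) = 4*Z*x + x = x + 4*Z*x)
u(7, 4)*P(r(-5), -169) = (7*(1 + 4*4))*(-250*13 - 176*(-169)) = (7*(1 + 16))*(-3250 + 29744) = (7*17)*26494 = 119*26494 = 3152786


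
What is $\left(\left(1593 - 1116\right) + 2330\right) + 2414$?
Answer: $5221$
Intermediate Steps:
$\left(\left(1593 - 1116\right) + 2330\right) + 2414 = \left(477 + 2330\right) + 2414 = 2807 + 2414 = 5221$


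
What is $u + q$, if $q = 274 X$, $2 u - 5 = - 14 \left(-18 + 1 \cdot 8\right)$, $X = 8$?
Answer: $\frac{4529}{2} \approx 2264.5$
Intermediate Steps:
$u = \frac{145}{2}$ ($u = \frac{5}{2} + \frac{\left(-14\right) \left(-18 + 1 \cdot 8\right)}{2} = \frac{5}{2} + \frac{\left(-14\right) \left(-18 + 8\right)}{2} = \frac{5}{2} + \frac{\left(-14\right) \left(-10\right)}{2} = \frac{5}{2} + \frac{1}{2} \cdot 140 = \frac{5}{2} + 70 = \frac{145}{2} \approx 72.5$)
$q = 2192$ ($q = 274 \cdot 8 = 2192$)
$u + q = \frac{145}{2} + 2192 = \frac{4529}{2}$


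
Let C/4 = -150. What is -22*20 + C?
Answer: -1040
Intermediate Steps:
C = -600 (C = 4*(-150) = -600)
-22*20 + C = -22*20 - 600 = -440 - 600 = -1040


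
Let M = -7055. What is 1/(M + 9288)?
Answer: 1/2233 ≈ 0.00044783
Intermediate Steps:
1/(M + 9288) = 1/(-7055 + 9288) = 1/2233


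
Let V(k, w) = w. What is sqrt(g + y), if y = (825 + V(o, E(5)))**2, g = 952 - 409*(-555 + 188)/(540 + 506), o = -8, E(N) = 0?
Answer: sqrt(745881308670)/1046 ≈ 825.66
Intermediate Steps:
g = 1145895/1046 (g = 952 - (-150103)/1046 = 952 - 409*(-367/1046) = 952 + 150103/1046 = 1145895/1046 ≈ 1095.5)
y = 680625 (y = (825 + 0)**2 = 825**2 = 680625)
sqrt(g + y) = sqrt(1145895/1046 + 680625) = sqrt(713079645/1046) = sqrt(745881308670)/1046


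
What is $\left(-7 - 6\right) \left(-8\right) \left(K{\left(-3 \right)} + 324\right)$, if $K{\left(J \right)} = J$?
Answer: $33384$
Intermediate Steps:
$\left(-7 - 6\right) \left(-8\right) \left(K{\left(-3 \right)} + 324\right) = \left(-7 - 6\right) \left(-8\right) \left(-3 + 324\right) = \left(-13\right) \left(-8\right) 321 = 104 \cdot 321 = 33384$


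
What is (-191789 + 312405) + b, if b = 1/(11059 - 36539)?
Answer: 3073295679/25480 ≈ 1.2062e+5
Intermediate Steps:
b = -1/25480 (b = 1/(-25480) = -1/25480 ≈ -3.9246e-5)
(-191789 + 312405) + b = (-191789 + 312405) - 1/25480 = 120616 - 1/25480 = 3073295679/25480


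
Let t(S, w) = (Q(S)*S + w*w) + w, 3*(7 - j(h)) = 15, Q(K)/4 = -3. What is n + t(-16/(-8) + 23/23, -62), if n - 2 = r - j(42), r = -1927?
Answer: 1819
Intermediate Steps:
Q(K) = -12 (Q(K) = 4*(-3) = -12)
j(h) = 2 (j(h) = 7 - ⅓*15 = 7 - 5 = 2)
t(S, w) = w + w² - 12*S (t(S, w) = (-12*S + w*w) + w = (-12*S + w²) + w = (w² - 12*S) + w = w + w² - 12*S)
n = -1927 (n = 2 + (-1927 - 1*2) = 2 + (-1927 - 2) = 2 - 1929 = -1927)
n + t(-16/(-8) + 23/23, -62) = -1927 + (-62 + (-62)² - 12*(-16/(-8) + 23/23)) = -1927 + (-62 + 3844 - 12*(-16*(-⅛) + 23*(1/23))) = -1927 + (-62 + 3844 - 12*(2 + 1)) = -1927 + (-62 + 3844 - 12*3) = -1927 + (-62 + 3844 - 36) = -1927 + 3746 = 1819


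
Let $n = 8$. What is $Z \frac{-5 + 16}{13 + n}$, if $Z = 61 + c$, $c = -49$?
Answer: $\frac{44}{7} \approx 6.2857$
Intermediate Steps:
$Z = 12$ ($Z = 61 - 49 = 12$)
$Z \frac{-5 + 16}{13 + n} = 12 \frac{-5 + 16}{13 + 8} = 12 \cdot \frac{11}{21} = \frac{44}{7}$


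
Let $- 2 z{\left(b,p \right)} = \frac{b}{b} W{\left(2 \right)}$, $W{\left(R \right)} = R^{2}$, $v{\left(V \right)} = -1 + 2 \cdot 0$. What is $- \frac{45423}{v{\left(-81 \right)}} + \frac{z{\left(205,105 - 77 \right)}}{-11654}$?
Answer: $\frac{264679822}{5827} \approx 45423.0$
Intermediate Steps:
$v{\left(V \right)} = -1$ ($v{\left(V \right)} = -1 + 0 = -1$)
$z{\left(b,p \right)} = -2$ ($z{\left(b,p \right)} = - \frac{\frac{b}{b} 2^{2}}{2} = - \frac{1 \cdot 4}{2} = \left(- \frac{1}{2}\right) 4 = -2$)
$- \frac{45423}{v{\left(-81 \right)}} + \frac{z{\left(205,105 - 77 \right)}}{-11654} = - \frac{45423}{-1} - \frac{2}{-11654} = \left(-45423\right) \left(-1\right) - - \frac{1}{5827} = 45423 + \frac{1}{5827} = \frac{264679822}{5827}$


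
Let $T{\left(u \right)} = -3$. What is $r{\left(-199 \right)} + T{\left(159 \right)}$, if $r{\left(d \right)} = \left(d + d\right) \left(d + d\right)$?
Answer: $158401$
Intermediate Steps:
$r{\left(d \right)} = 4 d^{2}$ ($r{\left(d \right)} = 2 d 2 d = 4 d^{2}$)
$r{\left(-199 \right)} + T{\left(159 \right)} = 4 \left(-199\right)^{2} - 3 = 4 \cdot 39601 - 3 = 158404 - 3 = 158401$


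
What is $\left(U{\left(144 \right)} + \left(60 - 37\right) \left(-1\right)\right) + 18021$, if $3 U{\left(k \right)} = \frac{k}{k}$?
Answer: $\frac{53995}{3} \approx 17998.0$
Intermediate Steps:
$U{\left(k \right)} = \frac{1}{3}$ ($U{\left(k \right)} = \frac{k \frac{1}{k}}{3} = \frac{1}{3} \cdot 1 = \frac{1}{3}$)
$\left(U{\left(144 \right)} + \left(60 - 37\right) \left(-1\right)\right) + 18021 = \left(\frac{1}{3} + \left(60 - 37\right) \left(-1\right)\right) + 18021 = \left(\frac{1}{3} + 23 \left(-1\right)\right) + 18021 = \left(\frac{1}{3} - 23\right) + 18021 = - \frac{68}{3} + 18021 = \frac{53995}{3}$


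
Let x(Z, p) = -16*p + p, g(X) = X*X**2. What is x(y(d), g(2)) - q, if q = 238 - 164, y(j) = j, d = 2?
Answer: -194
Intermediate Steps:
g(X) = X**3
x(Z, p) = -15*p
q = 74
x(y(d), g(2)) - q = -15*2**3 - 1*74 = -15*8 - 74 = -120 - 74 = -194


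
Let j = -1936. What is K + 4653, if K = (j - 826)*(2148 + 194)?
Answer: -6463951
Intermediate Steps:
K = -6468604 (K = (-1936 - 826)*(2148 + 194) = -2762*2342 = -6468604)
K + 4653 = -6468604 + 4653 = -6463951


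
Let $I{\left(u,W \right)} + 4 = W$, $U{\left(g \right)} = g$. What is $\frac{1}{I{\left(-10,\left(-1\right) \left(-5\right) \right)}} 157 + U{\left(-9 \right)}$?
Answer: $148$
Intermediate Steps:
$I{\left(u,W \right)} = -4 + W$
$\frac{1}{I{\left(-10,\left(-1\right) \left(-5\right) \right)}} 157 + U{\left(-9 \right)} = \frac{1}{-4 - -5} \cdot 157 - 9 = \frac{1}{-4 + 5} \cdot 157 - 9 = 1^{-1} \cdot 157 - 9 = 1 \cdot 157 - 9 = 157 - 9 = 148$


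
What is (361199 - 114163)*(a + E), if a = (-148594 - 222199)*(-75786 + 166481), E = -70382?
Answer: -8307608603793612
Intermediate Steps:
a = -33629071135 (a = -370793*90695 = -33629071135)
(361199 - 114163)*(a + E) = (361199 - 114163)*(-33629071135 - 70382) = 247036*(-33629141517) = -8307608603793612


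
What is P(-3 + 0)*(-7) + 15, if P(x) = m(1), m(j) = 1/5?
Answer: 68/5 ≈ 13.600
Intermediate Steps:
m(j) = ⅕
P(x) = ⅕
P(-3 + 0)*(-7) + 15 = (⅕)*(-7) + 15 = -7/5 + 15 = 68/5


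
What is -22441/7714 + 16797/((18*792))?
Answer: -2884043/1666224 ≈ -1.7309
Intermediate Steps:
-22441/7714 + 16797/((18*792)) = -22441*1/7714 + 16797/14256 = -22441/7714 + 16797*(1/14256) = -22441/7714 + 509/432 = -2884043/1666224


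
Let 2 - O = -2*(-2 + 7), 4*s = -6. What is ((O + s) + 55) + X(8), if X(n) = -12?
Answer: 107/2 ≈ 53.500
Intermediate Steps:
s = -3/2 (s = (¼)*(-6) = -3/2 ≈ -1.5000)
O = 12 (O = 2 - (-2)*(-2 + 7) = 2 - (-2)*5 = 2 - 1*(-10) = 2 + 10 = 12)
((O + s) + 55) + X(8) = ((12 - 3/2) + 55) - 12 = (21/2 + 55) - 12 = 131/2 - 12 = 107/2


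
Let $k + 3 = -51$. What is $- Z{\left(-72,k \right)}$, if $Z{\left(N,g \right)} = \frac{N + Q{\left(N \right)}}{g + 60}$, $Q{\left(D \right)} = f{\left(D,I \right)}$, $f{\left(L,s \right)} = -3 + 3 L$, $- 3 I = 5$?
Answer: $\frac{97}{2} \approx 48.5$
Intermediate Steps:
$I = - \frac{5}{3}$ ($I = \left(- \frac{1}{3}\right) 5 = - \frac{5}{3} \approx -1.6667$)
$k = -54$ ($k = -3 - 51 = -54$)
$Q{\left(D \right)} = -3 + 3 D$
$Z{\left(N,g \right)} = \frac{-3 + 4 N}{60 + g}$ ($Z{\left(N,g \right)} = \frac{N + \left(-3 + 3 N\right)}{g + 60} = \frac{-3 + 4 N}{60 + g}$)
$- Z{\left(-72,k \right)} = - \frac{-3 + 4 \left(-72\right)}{60 - 54} = - \frac{-3 - 288}{6} = - \frac{-291}{6} = \left(-1\right) \left(- \frac{97}{2}\right) = \frac{97}{2}$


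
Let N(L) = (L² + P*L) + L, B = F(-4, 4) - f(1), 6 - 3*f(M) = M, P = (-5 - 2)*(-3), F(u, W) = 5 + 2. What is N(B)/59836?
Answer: 328/134631 ≈ 0.0024363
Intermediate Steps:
F(u, W) = 7
P = 21 (P = -7*(-3) = 21)
f(M) = 2 - M/3
B = 16/3 (B = 7 - (2 - ⅓*1) = 7 - (2 - ⅓) = 7 - 1*5/3 = 7 - 5/3 = 16/3 ≈ 5.3333)
N(L) = L² + 22*L (N(L) = (L² + 21*L) + L = L² + 22*L)
N(B)/59836 = (16*(22 + 16/3)/3)/59836 = ((16/3)*(82/3))*(1/59836) = (1312/9)*(1/59836) = 328/134631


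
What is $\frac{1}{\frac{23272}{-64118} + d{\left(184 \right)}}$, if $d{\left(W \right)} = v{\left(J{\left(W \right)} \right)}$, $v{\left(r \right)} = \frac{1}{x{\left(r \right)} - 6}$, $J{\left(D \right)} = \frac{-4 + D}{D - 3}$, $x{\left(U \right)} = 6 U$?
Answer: $- \frac{192354}{5872495} \approx -0.032755$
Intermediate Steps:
$J{\left(D \right)} = \frac{-4 + D}{-3 + D}$
$v{\left(r \right)} = \frac{1}{-6 + 6 r}$ ($v{\left(r \right)} = \frac{1}{6 r - 6} = \frac{1}{-6 + 6 r}$)
$d{\left(W \right)} = \frac{1}{6 \left(-1 + \frac{-4 + W}{-3 + W}\right)}$
$\frac{1}{\frac{23272}{-64118} + d{\left(184 \right)}} = \frac{1}{\frac{23272}{-64118} + \left(\frac{1}{2} - \frac{92}{3}\right)} = \frac{1}{23272 \left(- \frac{1}{64118}\right) + \left(\frac{1}{2} - \frac{92}{3}\right)} = \frac{1}{- \frac{11636}{32059} - \frac{181}{6}} = \frac{1}{- \frac{5872495}{192354}} = - \frac{192354}{5872495}$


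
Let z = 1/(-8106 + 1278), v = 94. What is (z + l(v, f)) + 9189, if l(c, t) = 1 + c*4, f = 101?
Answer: 65316647/6828 ≈ 9566.0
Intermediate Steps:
z = -1/6828 (z = 1/(-6828) = -1/6828 ≈ -0.00014646)
l(c, t) = 1 + 4*c
(z + l(v, f)) + 9189 = (-1/6828 + (1 + 4*94)) + 9189 = (-1/6828 + (1 + 376)) + 9189 = (-1/6828 + 377) + 9189 = 2574155/6828 + 9189 = 65316647/6828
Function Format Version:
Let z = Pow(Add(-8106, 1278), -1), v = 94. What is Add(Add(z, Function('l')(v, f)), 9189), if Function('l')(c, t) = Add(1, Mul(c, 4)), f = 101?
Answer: Rational(65316647, 6828) ≈ 9566.0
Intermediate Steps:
z = Rational(-1, 6828) (z = Pow(-6828, -1) = Rational(-1, 6828) ≈ -0.00014646)
Function('l')(c, t) = Add(1, Mul(4, c))
Add(Add(z, Function('l')(v, f)), 9189) = Add(Add(Rational(-1, 6828), Add(1, Mul(4, 94))), 9189) = Add(Add(Rational(-1, 6828), Add(1, 376)), 9189) = Add(Add(Rational(-1, 6828), 377), 9189) = Add(Rational(2574155, 6828), 9189) = Rational(65316647, 6828)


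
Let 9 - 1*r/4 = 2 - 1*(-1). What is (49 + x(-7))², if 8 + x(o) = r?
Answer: 4225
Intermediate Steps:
r = 24 (r = 36 - 4*(2 - 1*(-1)) = 36 - 4*(2 + 1) = 36 - 4*3 = 36 - 12 = 24)
x(o) = 16 (x(o) = -8 + 24 = 16)
(49 + x(-7))² = (49 + 16)² = 65² = 4225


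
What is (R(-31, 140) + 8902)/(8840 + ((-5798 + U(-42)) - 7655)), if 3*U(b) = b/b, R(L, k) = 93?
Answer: -26985/13838 ≈ -1.9501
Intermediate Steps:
U(b) = 1/3 (U(b) = (b/b)/3 = (1/3)*1 = 1/3)
(R(-31, 140) + 8902)/(8840 + ((-5798 + U(-42)) - 7655)) = (93 + 8902)/(8840 + ((-5798 + 1/3) - 7655)) = 8995/(8840 + (-17393/3 - 7655)) = 8995/(8840 - 40358/3) = 8995/(-13838/3) = 8995*(-3/13838) = -26985/13838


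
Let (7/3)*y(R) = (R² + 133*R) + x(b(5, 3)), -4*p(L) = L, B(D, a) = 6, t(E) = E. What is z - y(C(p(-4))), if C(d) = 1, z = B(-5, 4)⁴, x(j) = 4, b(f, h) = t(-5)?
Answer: 8658/7 ≈ 1236.9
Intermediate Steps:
b(f, h) = -5
p(L) = -L/4
z = 1296 (z = 6⁴ = 1296)
y(R) = 12/7 + 57*R + 3*R²/7 (y(R) = 3*((R² + 133*R) + 4)/7 = 3*(4 + R² + 133*R)/7 = 12/7 + 57*R + 3*R²/7)
z - y(C(p(-4))) = 1296 - (12/7 + 57*1 + (3/7)*1²) = 1296 - (12/7 + 57 + (3/7)*1) = 1296 - (12/7 + 57 + 3/7) = 1296 - 1*414/7 = 1296 - 414/7 = 8658/7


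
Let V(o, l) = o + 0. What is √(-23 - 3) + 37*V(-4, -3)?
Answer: -148 + I*√26 ≈ -148.0 + 5.099*I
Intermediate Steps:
V(o, l) = o
√(-23 - 3) + 37*V(-4, -3) = √(-23 - 3) + 37*(-4) = √(-26) - 148 = I*√26 - 148 = -148 + I*√26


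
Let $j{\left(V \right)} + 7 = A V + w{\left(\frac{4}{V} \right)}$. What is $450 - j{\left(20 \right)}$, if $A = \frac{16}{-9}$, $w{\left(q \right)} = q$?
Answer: $\frac{22156}{45} \approx 492.36$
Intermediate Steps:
$A = - \frac{16}{9}$ ($A = 16 \left(- \frac{1}{9}\right) = - \frac{16}{9} \approx -1.7778$)
$j{\left(V \right)} = -7 + \frac{4}{V} - \frac{16 V}{9}$ ($j{\left(V \right)} = -7 - \left(- \frac{4}{V} + \frac{16 V}{9}\right) = -7 + \frac{4}{V} - \frac{16 V}{9}$)
$450 - j{\left(20 \right)} = 450 - \left(-7 + \frac{4}{20} - \frac{320}{9}\right) = 450 - \left(-7 + 4 \cdot \frac{1}{20} - \frac{320}{9}\right) = 450 - \left(-7 + \frac{1}{5} - \frac{320}{9}\right) = 450 - - \frac{1906}{45} = 450 + \frac{1906}{45} = \frac{22156}{45}$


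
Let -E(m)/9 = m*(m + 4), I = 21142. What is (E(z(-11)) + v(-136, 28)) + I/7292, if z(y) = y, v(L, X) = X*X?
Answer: 342357/3646 ≈ 93.899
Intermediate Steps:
v(L, X) = X²
E(m) = -9*m*(4 + m) (E(m) = -9*m*(m + 4) = -9*m*(4 + m))
(E(z(-11)) + v(-136, 28)) + I/7292 = (-9*(-11)*(4 - 11) + 28²) + 21142/7292 = (-9*(-11)*(-7) + 784) + 21142*(1/7292) = (-693 + 784) + 10571/3646 = 91 + 10571/3646 = 342357/3646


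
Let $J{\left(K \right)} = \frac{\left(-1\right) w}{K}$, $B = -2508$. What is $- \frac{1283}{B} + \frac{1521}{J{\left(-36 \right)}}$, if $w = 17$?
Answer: $\frac{137349859}{42636} \approx 3221.5$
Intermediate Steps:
$J{\left(K \right)} = - \frac{17}{K}$ ($J{\left(K \right)} = \frac{\left(-1\right) 17}{K} = - \frac{17}{K}$)
$- \frac{1283}{B} + \frac{1521}{J{\left(-36 \right)}} = - \frac{1283}{-2508} + \frac{1521}{\left(-17\right) \frac{1}{-36}} = \left(-1283\right) \left(- \frac{1}{2508}\right) + \frac{1521}{\left(-17\right) \left(- \frac{1}{36}\right)} = \frac{1283}{2508} + \frac{1521}{\frac{17}{36}} = \frac{1283}{2508} + 1521 \cdot \frac{36}{17} = \frac{1283}{2508} + \frac{54756}{17} = \frac{137349859}{42636}$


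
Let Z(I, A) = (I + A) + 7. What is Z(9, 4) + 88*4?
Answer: 372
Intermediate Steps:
Z(I, A) = 7 + A + I (Z(I, A) = (A + I) + 7 = 7 + A + I)
Z(9, 4) + 88*4 = (7 + 4 + 9) + 88*4 = 20 + 352 = 372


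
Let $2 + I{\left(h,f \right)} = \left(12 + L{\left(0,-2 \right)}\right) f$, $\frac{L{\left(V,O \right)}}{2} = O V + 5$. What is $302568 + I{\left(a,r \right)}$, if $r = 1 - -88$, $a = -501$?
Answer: $304524$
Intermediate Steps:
$L{\left(V,O \right)} = 10 + 2 O V$ ($L{\left(V,O \right)} = 2 \left(O V + 5\right) = 2 \left(5 + O V\right) = 10 + 2 O V$)
$r = 89$ ($r = 1 + 88 = 89$)
$I{\left(h,f \right)} = -2 + 22 f$ ($I{\left(h,f \right)} = -2 + \left(12 + \left(10 + 2 \left(-2\right) 0\right)\right) f = -2 + \left(12 + \left(10 + 0\right)\right) f = -2 + \left(12 + 10\right) f = -2 + 22 f$)
$302568 + I{\left(a,r \right)} = 302568 + \left(-2 + 22 \cdot 89\right) = 302568 + \left(-2 + 1958\right) = 302568 + 1956 = 304524$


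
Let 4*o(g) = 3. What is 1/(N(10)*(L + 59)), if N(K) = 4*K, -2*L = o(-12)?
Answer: 1/2345 ≈ 0.00042644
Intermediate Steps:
o(g) = 3/4 (o(g) = (1/4)*3 = 3/4)
L = -3/8 (L = -1/2*3/4 = -3/8 ≈ -0.37500)
1/(N(10)*(L + 59)) = 1/((4*10)*(-3/8 + 59)) = 1/(40*(469/8)) = 1/2345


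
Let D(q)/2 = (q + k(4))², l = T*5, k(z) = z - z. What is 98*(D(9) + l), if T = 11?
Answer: 21266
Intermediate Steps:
k(z) = 0
l = 55 (l = 11*5 = 55)
D(q) = 2*q² (D(q) = 2*(q + 0)² = 2*q²)
98*(D(9) + l) = 98*(2*9² + 55) = 98*(2*81 + 55) = 98*(162 + 55) = 98*217 = 21266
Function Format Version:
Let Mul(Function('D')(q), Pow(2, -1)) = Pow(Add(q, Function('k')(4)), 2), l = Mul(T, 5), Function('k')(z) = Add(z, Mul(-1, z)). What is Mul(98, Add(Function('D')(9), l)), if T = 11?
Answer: 21266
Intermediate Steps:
Function('k')(z) = 0
l = 55 (l = Mul(11, 5) = 55)
Function('D')(q) = Mul(2, Pow(q, 2)) (Function('D')(q) = Mul(2, Pow(Add(q, 0), 2)) = Mul(2, Pow(q, 2)))
Mul(98, Add(Function('D')(9), l)) = Mul(98, Add(Mul(2, Pow(9, 2)), 55)) = Mul(98, Add(Mul(2, 81), 55)) = Mul(98, Add(162, 55)) = Mul(98, 217) = 21266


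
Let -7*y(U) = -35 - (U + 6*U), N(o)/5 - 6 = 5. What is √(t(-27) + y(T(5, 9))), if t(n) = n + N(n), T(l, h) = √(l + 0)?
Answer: √(33 + √5) ≈ 5.9360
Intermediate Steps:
N(o) = 55 (N(o) = 30 + 5*5 = 30 + 25 = 55)
T(l, h) = √l
t(n) = 55 + n (t(n) = n + 55 = 55 + n)
y(U) = 5 + U (y(U) = -(-35 - (U + 6*U))/7 = -(-35 - 7*U)/7 = 5 + U)
√(t(-27) + y(T(5, 9))) = √((55 - 27) + (5 + √5)) = √(28 + (5 + √5)) = √(33 + √5)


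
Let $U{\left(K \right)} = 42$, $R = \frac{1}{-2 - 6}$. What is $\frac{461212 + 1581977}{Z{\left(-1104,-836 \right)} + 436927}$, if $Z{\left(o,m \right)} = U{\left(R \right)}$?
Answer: $\frac{2043189}{436969} \approx 4.6758$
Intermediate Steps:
$R = - \frac{1}{8}$ ($R = \frac{1}{-8} = - \frac{1}{8} \approx -0.125$)
$Z{\left(o,m \right)} = 42$
$\frac{461212 + 1581977}{Z{\left(-1104,-836 \right)} + 436927} = \frac{461212 + 1581977}{42 + 436927} = \frac{2043189}{436969}$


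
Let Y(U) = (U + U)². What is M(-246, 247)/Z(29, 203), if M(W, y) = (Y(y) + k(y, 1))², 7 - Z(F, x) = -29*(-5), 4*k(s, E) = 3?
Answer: -952862965609/2208 ≈ -4.3155e+8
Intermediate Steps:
k(s, E) = ¾ (k(s, E) = (¼)*3 = ¾)
Z(F, x) = -138 (Z(F, x) = 7 - (-29)*(-5) = 7 - 1*145 = 7 - 145 = -138)
Y(U) = 4*U² (Y(U) = (2*U)² = 4*U²)
M(W, y) = (¾ + 4*y²)² (M(W, y) = (4*y² + ¾)² = (¾ + 4*y²)²)
M(-246, 247)/Z(29, 203) = ((3 + 16*247²)²/16)/(-138) = ((3 + 16*61009)²/16)*(-1/138) = ((3 + 976144)²/16)*(-1/138) = ((1/16)*976147²)*(-1/138) = ((1/16)*952862965609)*(-1/138) = (952862965609/16)*(-1/138) = -952862965609/2208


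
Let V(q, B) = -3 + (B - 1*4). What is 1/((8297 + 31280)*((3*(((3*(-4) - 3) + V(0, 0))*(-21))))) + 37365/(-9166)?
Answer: -512402328341/125697303963 ≈ -4.0765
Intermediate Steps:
V(q, B) = -7 + B (V(q, B) = -3 + (B - 4) = -3 + (-4 + B) = -7 + B)
1/((8297 + 31280)*((3*(((3*(-4) - 3) + V(0, 0))*(-21))))) + 37365/(-9166) = 1/((8297 + 31280)*((3*(((3*(-4) - 3) + (-7 + 0))*(-21))))) + 37365/(-9166) = 1/(39577*((3*(((-12 - 3) - 7)*(-21))))) + 37365*(-1/9166) = 1/(39577*((3*((-15 - 7)*(-21))))) - 37365/9166 = 1/(39577*((3*(-22*(-21))))) - 37365/9166 = 1/(39577*((3*462))) - 37365/9166 = (1/39577)/1386 - 37365/9166 = (1/39577)*(1/1386) - 37365/9166 = 1/54853722 - 37365/9166 = -512402328341/125697303963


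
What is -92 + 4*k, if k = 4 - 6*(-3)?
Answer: -4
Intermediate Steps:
k = 22 (k = 4 + 18 = 22)
-92 + 4*k = -92 + 4*22 = -92 + 88 = -4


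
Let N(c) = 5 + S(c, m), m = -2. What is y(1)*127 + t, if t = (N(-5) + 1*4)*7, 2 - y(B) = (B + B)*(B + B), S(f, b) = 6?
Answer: -149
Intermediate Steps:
y(B) = 2 - 4*B² (y(B) = 2 - (B + B)*(B + B) = 2 - 2*B*2*B = 2 - 4*B²)
N(c) = 11 (N(c) = 5 + 6 = 11)
t = 105 (t = (11 + 1*4)*7 = (11 + 4)*7 = 15*7 = 105)
y(1)*127 + t = (2 - 4*1²)*127 + 105 = (2 - 4*1)*127 + 105 = (2 - 4)*127 + 105 = -2*127 + 105 = -254 + 105 = -149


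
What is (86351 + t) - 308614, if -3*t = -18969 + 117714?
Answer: -255178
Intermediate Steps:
t = -32915 (t = -(-18969 + 117714)/3 = -⅓*98745 = -32915)
(86351 + t) - 308614 = (86351 - 32915) - 308614 = 53436 - 308614 = -255178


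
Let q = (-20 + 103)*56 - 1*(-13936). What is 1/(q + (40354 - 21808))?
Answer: 1/37130 ≈ 2.6932e-5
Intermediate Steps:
q = 18584 (q = 83*56 + 13936 = 4648 + 13936 = 18584)
1/(q + (40354 - 21808)) = 1/(18584 + (40354 - 21808)) = 1/(18584 + 18546) = 1/37130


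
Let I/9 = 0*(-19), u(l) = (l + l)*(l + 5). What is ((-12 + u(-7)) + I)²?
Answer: 256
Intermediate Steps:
u(l) = 2*l*(5 + l) (u(l) = (2*l)*(5 + l) = 2*l*(5 + l))
I = 0 (I = 9*(0*(-19)) = 9*0 = 0)
((-12 + u(-7)) + I)² = ((-12 + 2*(-7)*(5 - 7)) + 0)² = ((-12 + 2*(-7)*(-2)) + 0)² = ((-12 + 28) + 0)² = (16 + 0)² = 16² = 256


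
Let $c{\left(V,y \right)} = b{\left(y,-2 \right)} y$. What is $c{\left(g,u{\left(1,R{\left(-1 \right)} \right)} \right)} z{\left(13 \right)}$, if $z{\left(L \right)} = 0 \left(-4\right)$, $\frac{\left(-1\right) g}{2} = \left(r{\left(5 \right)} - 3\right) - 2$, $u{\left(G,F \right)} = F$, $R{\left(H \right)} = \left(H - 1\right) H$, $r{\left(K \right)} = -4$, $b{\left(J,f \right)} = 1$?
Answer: $0$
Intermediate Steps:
$R{\left(H \right)} = H \left(-1 + H\right)$ ($R{\left(H \right)} = \left(-1 + H\right) H = H \left(-1 + H\right)$)
$g = 18$ ($g = - 2 \left(\left(-4 - 3\right) - 2\right) = - 2 \left(-7 - 2\right) = \left(-2\right) \left(-9\right) = 18$)
$c{\left(V,y \right)} = y$ ($c{\left(V,y \right)} = 1 y = y$)
$z{\left(L \right)} = 0$
$c{\left(g,u{\left(1,R{\left(-1 \right)} \right)} \right)} z{\left(13 \right)} = - (-1 - 1) 0 = \left(-1\right) \left(-2\right) 0 = 2 \cdot 0 = 0$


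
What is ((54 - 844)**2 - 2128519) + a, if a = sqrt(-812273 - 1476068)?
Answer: -1504419 + I*sqrt(2288341) ≈ -1.5044e+6 + 1512.7*I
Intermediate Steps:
a = I*sqrt(2288341) (a = sqrt(-2288341) = I*sqrt(2288341) ≈ 1512.7*I)
((54 - 844)**2 - 2128519) + a = ((54 - 844)**2 - 2128519) + I*sqrt(2288341) = ((-790)**2 - 2128519) + I*sqrt(2288341) = (624100 - 2128519) + I*sqrt(2288341) = -1504419 + I*sqrt(2288341)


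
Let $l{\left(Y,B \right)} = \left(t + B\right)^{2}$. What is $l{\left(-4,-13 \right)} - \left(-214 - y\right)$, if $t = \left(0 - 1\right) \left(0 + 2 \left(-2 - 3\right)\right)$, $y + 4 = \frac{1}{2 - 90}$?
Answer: $\frac{19271}{88} \approx 218.99$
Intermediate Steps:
$y = - \frac{353}{88}$ ($y = -4 + \frac{1}{2 - 90} = -4 + \frac{1}{-88} = -4 - \frac{1}{88} = - \frac{353}{88} \approx -4.0114$)
$t = 10$ ($t = - (0 + 2 \left(-5\right)) = - (0 - 10) = \left(-1\right) \left(-10\right) = 10$)
$l{\left(Y,B \right)} = \left(10 + B\right)^{2}$
$l{\left(-4,-13 \right)} - \left(-214 - y\right) = \left(10 - 13\right)^{2} - \left(-214 - - \frac{353}{88}\right) = \left(-3\right)^{2} - \left(-214 + \frac{353}{88}\right) = 9 - - \frac{18479}{88} = 9 + \frac{18479}{88} = \frac{19271}{88}$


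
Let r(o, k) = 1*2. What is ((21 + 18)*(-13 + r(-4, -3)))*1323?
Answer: -567567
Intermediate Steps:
r(o, k) = 2
((21 + 18)*(-13 + r(-4, -3)))*1323 = ((21 + 18)*(-13 + 2))*1323 = (39*(-11))*1323 = -429*1323 = -567567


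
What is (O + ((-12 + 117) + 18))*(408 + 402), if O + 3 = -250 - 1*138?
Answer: -217080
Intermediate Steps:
O = -391 (O = -3 + (-250 - 1*138) = -3 + (-250 - 138) = -3 - 388 = -391)
(O + ((-12 + 117) + 18))*(408 + 402) = (-391 + ((-12 + 117) + 18))*(408 + 402) = (-391 + (105 + 18))*810 = (-391 + 123)*810 = -268*810 = -217080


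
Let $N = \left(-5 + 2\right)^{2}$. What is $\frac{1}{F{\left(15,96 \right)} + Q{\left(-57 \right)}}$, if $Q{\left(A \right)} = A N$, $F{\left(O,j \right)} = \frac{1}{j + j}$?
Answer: $- \frac{192}{98495} \approx -0.0019493$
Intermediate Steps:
$N = 9$ ($N = \left(-3\right)^{2} = 9$)
$F{\left(O,j \right)} = \frac{1}{2 j}$
$Q{\left(A \right)} = 9 A$ ($Q{\left(A \right)} = A 9 = 9 A$)
$\frac{1}{F{\left(15,96 \right)} + Q{\left(-57 \right)}} = \frac{1}{\frac{1}{2 \cdot 96} + 9 \left(-57\right)} = \frac{1}{\frac{1}{2} \cdot \frac{1}{96} - 513} = \frac{1}{\frac{1}{192} - 513} = \frac{1}{- \frac{98495}{192}} = - \frac{192}{98495}$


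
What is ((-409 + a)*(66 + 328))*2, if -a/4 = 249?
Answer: -1107140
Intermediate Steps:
a = -996 (a = -4*249 = -996)
((-409 + a)*(66 + 328))*2 = ((-409 - 996)*(66 + 328))*2 = -1405*394*2 = -553570*2 = -1107140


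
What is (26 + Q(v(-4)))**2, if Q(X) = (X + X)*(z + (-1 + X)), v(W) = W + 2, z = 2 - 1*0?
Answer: 900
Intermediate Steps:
z = 2 (z = 2 + 0 = 2)
v(W) = 2 + W
Q(X) = 2*X*(1 + X) (Q(X) = (X + X)*(2 + (-1 + X)) = (2*X)*(1 + X) = 2*X*(1 + X))
(26 + Q(v(-4)))**2 = (26 + 2*(2 - 4)*(1 + (2 - 4)))**2 = (26 + 2*(-2)*(1 - 2))**2 = (26 + 2*(-2)*(-1))**2 = (26 + 4)**2 = 30**2 = 900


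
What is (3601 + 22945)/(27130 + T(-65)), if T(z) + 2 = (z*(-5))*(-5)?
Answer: 26546/25503 ≈ 1.0409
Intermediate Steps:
T(z) = -2 + 25*z (T(z) = -2 + (z*(-5))*(-5) = -2 - 5*z*(-5) = -2 + 25*z)
(3601 + 22945)/(27130 + T(-65)) = (3601 + 22945)/(27130 + (-2 + 25*(-65))) = 26546/(27130 + (-2 - 1625)) = 26546/(27130 - 1627) = 26546/25503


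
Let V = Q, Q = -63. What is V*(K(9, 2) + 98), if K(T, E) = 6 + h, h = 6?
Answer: -6930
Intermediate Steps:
V = -63
K(T, E) = 12 (K(T, E) = 6 + 6 = 12)
V*(K(9, 2) + 98) = -63*(12 + 98) = -63*110 = -6930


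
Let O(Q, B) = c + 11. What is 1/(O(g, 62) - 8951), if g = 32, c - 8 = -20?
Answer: -1/8952 ≈ -0.00011171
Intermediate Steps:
c = -12 (c = 8 - 20 = -12)
O(Q, B) = -1 (O(Q, B) = -12 + 11 = -1)
1/(O(g, 62) - 8951) = 1/(-1 - 8951) = 1/(-8952) = -1/8952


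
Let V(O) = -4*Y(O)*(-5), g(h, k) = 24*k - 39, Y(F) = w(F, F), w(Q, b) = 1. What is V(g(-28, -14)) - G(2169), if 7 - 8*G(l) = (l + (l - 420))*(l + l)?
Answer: 16996437/8 ≈ 2.1246e+6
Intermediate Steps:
Y(F) = 1
g(h, k) = -39 + 24*k
V(O) = 20 (V(O) = -4*1*(-5) = -4*(-5) = 20)
G(l) = 7/8 - l*(-420 + 2*l)/4 (G(l) = 7/8 - (l + (l - 420))*(l + l)/8 = 7/8 - (l + (-420 + l))*2*l/8 = 7/8 - (-420 + 2*l)*2*l/8 = 7/8 - l*(-420 + 2*l)/4)
V(g(-28, -14)) - G(2169) = 20 - (7/8 + 105*2169 - 1/2*2169**2) = 20 - (7/8 + 227745 - 1/2*4704561) = 20 - (7/8 + 227745 - 4704561/2) = 20 - 1*(-16996277/8) = 20 + 16996277/8 = 16996437/8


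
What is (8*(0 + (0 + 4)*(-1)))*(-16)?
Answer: 512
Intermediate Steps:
(8*(0 + (0 + 4)*(-1)))*(-16) = (8*(0 + 4*(-1)))*(-16) = (8*(0 - 4))*(-16) = (8*(-4))*(-16) = -32*(-16) = 512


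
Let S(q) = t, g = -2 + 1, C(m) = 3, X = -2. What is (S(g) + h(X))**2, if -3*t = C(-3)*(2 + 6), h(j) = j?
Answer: 100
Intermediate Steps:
g = -1
t = -8 (t = -(2 + 6) = -8 ≈ -8.0000)
S(q) = -8
(S(g) + h(X))**2 = (-8 - 2)**2 = (-10)**2 = 100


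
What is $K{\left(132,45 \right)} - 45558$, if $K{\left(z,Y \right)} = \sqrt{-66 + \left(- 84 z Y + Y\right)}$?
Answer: $-45558 + i \sqrt{498981} \approx -45558.0 + 706.39 i$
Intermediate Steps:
$K{\left(z,Y \right)} = \sqrt{-66 + Y - 84 Y z}$ ($K{\left(z,Y \right)} = \sqrt{-66 - \left(- Y + 84 Y z\right)} = \sqrt{-66 + Y - 84 Y z}$)
$K{\left(132,45 \right)} - 45558 = \sqrt{-66 + 45 - 3780 \cdot 132} - 45558 = \sqrt{-66 + 45 - 498960} - 45558 = \sqrt{-498981} - 45558 = i \sqrt{498981} - 45558 = -45558 + i \sqrt{498981}$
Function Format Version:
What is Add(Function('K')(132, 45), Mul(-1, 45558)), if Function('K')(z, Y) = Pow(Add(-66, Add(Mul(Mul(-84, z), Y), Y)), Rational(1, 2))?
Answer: Add(-45558, Mul(I, Pow(498981, Rational(1, 2)))) ≈ Add(-45558., Mul(706.39, I))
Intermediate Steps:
Function('K')(z, Y) = Pow(Add(-66, Y, Mul(-84, Y, z)), Rational(1, 2)) (Function('K')(z, Y) = Pow(Add(-66, Add(Mul(-84, Y, z), Y)), Rational(1, 2)) = Pow(Add(-66, Add(Y, Mul(-84, Y, z))), Rational(1, 2)) = Pow(Add(-66, Y, Mul(-84, Y, z)), Rational(1, 2)))
Add(Function('K')(132, 45), Mul(-1, 45558)) = Add(Pow(Add(-66, 45, Mul(-84, 45, 132)), Rational(1, 2)), Mul(-1, 45558)) = Add(Pow(Add(-66, 45, -498960), Rational(1, 2)), -45558) = Add(Pow(-498981, Rational(1, 2)), -45558) = Add(Mul(I, Pow(498981, Rational(1, 2))), -45558) = Add(-45558, Mul(I, Pow(498981, Rational(1, 2))))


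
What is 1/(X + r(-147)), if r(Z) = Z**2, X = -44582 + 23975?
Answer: 1/1002 ≈ 0.00099800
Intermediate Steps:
X = -20607
1/(X + r(-147)) = 1/(-20607 + (-147)**2) = 1/(-20607 + 21609) = 1/1002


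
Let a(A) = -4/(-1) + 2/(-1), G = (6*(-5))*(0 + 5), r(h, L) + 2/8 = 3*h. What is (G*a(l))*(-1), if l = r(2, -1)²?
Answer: 300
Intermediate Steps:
r(h, L) = -¼ + 3*h
G = -150 (G = -30*5 = -150)
l = 529/16 (l = (-¼ + 3*2)² = (-¼ + 6)² = (23/4)² = 529/16 ≈ 33.063)
a(A) = 2 (a(A) = -4*(-1) + 2*(-1) = 4 - 2 = 2)
(G*a(l))*(-1) = -150*2*(-1) = -300*(-1) = 300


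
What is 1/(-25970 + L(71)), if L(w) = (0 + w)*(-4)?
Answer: -1/26254 ≈ -3.8089e-5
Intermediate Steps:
L(w) = -4*w (L(w) = w*(-4) = -4*w)
1/(-25970 + L(71)) = 1/(-25970 - 4*71) = 1/(-25970 - 284) = 1/(-26254) = -1/26254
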